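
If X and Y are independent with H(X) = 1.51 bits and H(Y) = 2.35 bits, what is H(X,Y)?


For independent variables, H(X,Y) = H(X) + H(Y) = 1.51 + 2.35 = 3.86

3.86 bits


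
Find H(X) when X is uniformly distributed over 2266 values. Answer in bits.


H = log2(n) = log2(2266) = 11.1459

11.1459 bits


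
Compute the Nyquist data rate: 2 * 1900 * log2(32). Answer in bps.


Rate = 2 * B * log2(M) = 2 * 1900 * 5.0 = 19000.0

19000.0 bps


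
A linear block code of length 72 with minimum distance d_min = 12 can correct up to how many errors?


Correction capability = floor((d-1)/2) = floor((12-1)/2) = 5

5 errors


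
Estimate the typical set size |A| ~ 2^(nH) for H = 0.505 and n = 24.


log2|A_typical| = nH = 24 * 0.505 = 12.12, so |A_typical| ~ 2^12.12 = 4.451e+03

4.451e+03


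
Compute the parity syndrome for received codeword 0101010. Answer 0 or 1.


Syndrome = XOR of all bits = 0 XOR 1 XOR 0 XOR 1 XOR 0 XOR 1 XOR 0 = 1

1


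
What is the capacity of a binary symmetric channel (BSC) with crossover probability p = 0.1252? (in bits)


H(p) = -p*log2(p) - (1-p)*log2(1-p) = -0.1252*log2(0.1252) - 0.8748*log2(0.8748) = 0.375311 + 0.168814 = 0.5441. C = 1 - H(p) = 1 - 0.5441 = 0.4559

0.4559 bits


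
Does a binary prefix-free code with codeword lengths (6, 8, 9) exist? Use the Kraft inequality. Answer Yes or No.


Kraft sum = sum(2^(-l_i)) = 0.0215, need <= 1. Result: satisfied (a binary prefix-free code with these lengths exists)

Yes


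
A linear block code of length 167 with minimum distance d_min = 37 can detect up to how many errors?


Detection capability = d_min - 1 = 37 - 1 = 36

36 errors


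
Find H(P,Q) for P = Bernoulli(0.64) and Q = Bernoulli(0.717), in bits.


H(P,Q) = -p*log2(q) - (1-p)*log2(1-q). -0.64*log2(0.717) = 0.307171; -0.36*log2(0.283) = 0.655605. H(P,Q) = 0.307171 + 0.655605 = 0.9628

0.9628 bits


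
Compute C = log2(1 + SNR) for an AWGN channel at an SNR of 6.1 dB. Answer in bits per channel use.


SNR_linear = 10^(6.1/10) = 4.0738; C = log2(1 + SNR_linear) = log2(1 + 4.0738) = 2.3431

2.3431 bits/channel use


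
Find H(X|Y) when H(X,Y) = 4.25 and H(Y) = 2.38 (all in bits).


H(X|Y) = H(X,Y) - H(Y) = 4.25 - 2.38 = 1.87

1.87 bits


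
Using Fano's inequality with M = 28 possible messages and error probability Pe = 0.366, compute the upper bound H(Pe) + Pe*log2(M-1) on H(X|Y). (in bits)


H(Pe) = -Pe*log2(Pe) - (1-Pe)*log2(1-Pe) = -0.366*log2(0.366) - 0.634*log2(0.634) = 0.530731 + 0.416820 = 0.9476. Pe*log2(M-1) = 0.366*log2(27) = 1.740289. Bound = H(Pe) + Pe*log2(M-1) = 0.530731 + 0.416820 + 1.740289 = 2.6878

2.6878 bits


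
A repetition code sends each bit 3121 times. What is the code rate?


Rate = k/n = 1/3121

1/3121


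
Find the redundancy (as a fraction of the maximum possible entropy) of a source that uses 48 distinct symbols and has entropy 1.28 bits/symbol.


H_max = log2(K) = log2(48) = 5.585 bits/symbol. Redundancy = 1 - H/H_max = 1 - 1.28/5.585 = 1 - 0.2292 = 0.7708

0.7708


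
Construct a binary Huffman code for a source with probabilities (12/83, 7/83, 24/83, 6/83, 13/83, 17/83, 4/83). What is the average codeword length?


Huffman construction (repeatedly merge the two least-probable nodes; each merge adds 1 bit to every symbol beneath it): 4/83 + 6/83 = 10/83; 7/83 + 10/83 = 17/83; 12/83 + 13/83 = 25/83; 17/83 + 17/83 = 34/83; 24/83 + 25/83 = 49/83; 34/83 + 49/83 = 1. Resulting codeword lengths (in the order the probabilities were given): (3, 3, 2, 4, 3, 2, 4). L_avg = sum(p_i * l_i) = 12/83*3 + 7/83*3 + 24/83*2 + 6/83*4 + 13/83*3 + 17/83*2 + 4/83*4 = 218/83 = 2.6265

2.6265 bits


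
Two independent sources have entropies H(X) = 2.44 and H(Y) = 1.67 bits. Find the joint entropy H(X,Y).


For independent variables, H(X,Y) = H(X) + H(Y) = 2.44 + 1.67 = 4.11

4.11 bits


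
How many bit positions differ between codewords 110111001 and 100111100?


Count differing positions: . ^ . . . . ^ . ^ = 3 differences

3


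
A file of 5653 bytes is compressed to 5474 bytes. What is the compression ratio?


Ratio = original / compressed = 5653 / 5474 = 1.0327

1.0327


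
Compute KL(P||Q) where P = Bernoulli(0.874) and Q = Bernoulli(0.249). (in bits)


KL = p*log2(p/q) + (1-p)*log2((1-p)/(1-q)) = 0.874*log2(0.874/0.249) + 0.126*log2(0.126/0.751) = 1.2587

1.2587 bits


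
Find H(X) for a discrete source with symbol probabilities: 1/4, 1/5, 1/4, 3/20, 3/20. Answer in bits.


H = -sum(p_i * log2(p_i)). Terms: -(1/4)*log2(1/4) = 0.500000; -(1/5)*log2(1/5) = 0.464386; -(1/4)*log2(1/4) = 0.500000; -(3/20)*log2(3/20) = 0.410545; -(3/20)*log2(3/20) = 0.410545. H = 0.500000 + 0.464386 + 0.500000 + 0.410545 + 0.410545 = 2.2855

2.2855 bits


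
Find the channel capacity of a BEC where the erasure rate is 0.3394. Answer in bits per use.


C = 1 - epsilon = 1 - 0.3394 = 0.6606

0.6606 bits


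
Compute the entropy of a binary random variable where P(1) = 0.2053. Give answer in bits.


H = -p*log2(p) - (1-p)*log2(1-p). -0.2053*log2(0.2053) = 0.468945; -0.7947*log2(0.7947) = 0.263457. H = 0.468945 + 0.263457 = 0.7324

0.7324 bits


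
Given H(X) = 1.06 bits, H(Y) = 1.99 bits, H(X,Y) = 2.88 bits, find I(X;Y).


I(X;Y) = H(X) + H(Y) - H(X,Y) = 1.06 + 1.99 - 2.88 = 0.17

0.17 bits


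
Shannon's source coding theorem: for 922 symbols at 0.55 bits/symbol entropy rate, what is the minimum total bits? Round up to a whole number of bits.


Minimum bits >= n * H = 922 * 0.55 = 507.1, rounded up to a whole number of bits = 508

508 bits


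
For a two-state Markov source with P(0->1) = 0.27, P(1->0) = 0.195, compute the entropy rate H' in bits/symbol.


Stationary distribution: pi_0 = p10/(p01+p10) = 0.4194, pi_1 = 0.5806. Entropy rate H' = pi_0*H(p01) + pi_1*H(p10) = 0.4194*0.8415 + 0.5806*0.7118 = 0.7662

0.7662 bits/symbol


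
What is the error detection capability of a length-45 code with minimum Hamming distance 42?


Detection capability = d_min - 1 = 42 - 1 = 41

41 errors


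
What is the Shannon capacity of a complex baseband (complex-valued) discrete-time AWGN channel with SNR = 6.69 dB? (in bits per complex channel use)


SNR_linear = 10^(6.69/10) = 4.6666; C = log2(1 + SNR_linear) = log2(1 + 4.6666) = 2.5025

2.5025 bits/channel use


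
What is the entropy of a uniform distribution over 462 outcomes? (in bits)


H = log2(n) = log2(462) = 8.8517

8.8517 bits


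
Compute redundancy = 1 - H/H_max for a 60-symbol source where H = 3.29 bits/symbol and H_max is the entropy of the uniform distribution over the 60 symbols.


H_max = log2(K) = log2(60) = 5.9069 bits/symbol. Redundancy = 1 - H/H_max = 1 - 3.29/5.9069 = 1 - 0.557 = 0.443

0.443


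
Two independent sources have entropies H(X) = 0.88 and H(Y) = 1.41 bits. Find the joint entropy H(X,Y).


For independent variables, H(X,Y) = H(X) + H(Y) = 0.88 + 1.41 = 2.29

2.29 bits


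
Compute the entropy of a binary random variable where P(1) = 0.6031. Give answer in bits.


H = -p*log2(p) - (1-p)*log2(1-p). -0.6031*log2(0.6031) = 0.439980; -0.3969*log2(0.3969) = 0.529128. H = 0.439980 + 0.529128 = 0.9691

0.9691 bits


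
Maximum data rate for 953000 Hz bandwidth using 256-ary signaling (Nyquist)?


Rate = 2 * B * log2(M) = 2 * 953000 * 8.0 = 15248000.0

15248000.0 bps


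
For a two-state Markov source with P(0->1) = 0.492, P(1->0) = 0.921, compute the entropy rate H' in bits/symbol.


Stationary distribution: pi_0 = p10/(p01+p10) = 0.6518, pi_1 = 0.3482. Entropy rate H' = pi_0*H(p01) + pi_1*H(p10) = 0.6518*0.9998 + 0.3482*0.3986 = 0.7905

0.7905 bits/symbol


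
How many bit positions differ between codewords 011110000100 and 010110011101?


Count differing positions: . . ^ . . . . ^ ^ . . ^ = 4 differences

4


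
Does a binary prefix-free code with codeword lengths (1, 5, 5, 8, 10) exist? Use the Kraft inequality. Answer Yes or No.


Kraft sum = sum(2^(-l_i)) = 0.5674, need <= 1. Result: satisfied (a binary prefix-free code with these lengths exists)

Yes


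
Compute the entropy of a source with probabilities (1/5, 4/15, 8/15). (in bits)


H = -sum(p_i * log2(p_i)). Terms: -(1/5)*log2(1/5) = 0.464386; -(4/15)*log2(4/15) = 0.508504; -(8/15)*log2(8/15) = 0.483675. H = 0.464386 + 0.508504 + 0.483675 = 1.4566

1.4566 bits


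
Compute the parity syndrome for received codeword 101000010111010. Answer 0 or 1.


Syndrome = XOR of all bits = 1 XOR 0 XOR 1 XOR 0 XOR 0 XOR 0 XOR 0 XOR 1 XOR 0 XOR 1 XOR 1 XOR 1 XOR 0 XOR 1 XOR 0 = 1

1


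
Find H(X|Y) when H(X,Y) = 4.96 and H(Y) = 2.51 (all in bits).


H(X|Y) = H(X,Y) - H(Y) = 4.96 - 2.51 = 2.45

2.45 bits


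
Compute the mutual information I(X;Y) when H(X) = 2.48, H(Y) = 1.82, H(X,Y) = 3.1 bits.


I(X;Y) = H(X) + H(Y) - H(X,Y) = 2.48 + 1.82 - 3.1 = 1.2

1.2 bits


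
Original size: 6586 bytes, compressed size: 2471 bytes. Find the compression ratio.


Ratio = original / compressed = 6586 / 2471 = 2.6653

2.6653


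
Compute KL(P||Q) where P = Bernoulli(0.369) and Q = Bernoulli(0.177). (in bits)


KL = p*log2(p/q) + (1-p)*log2((1-p)/(1-q)) = 0.369*log2(0.369/0.177) + 0.631*log2(0.631/0.823) = 0.1493

0.1493 bits


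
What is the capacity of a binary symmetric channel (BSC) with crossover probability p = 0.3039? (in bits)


H(p) = -p*log2(p) - (1-p)*log2(1-p) = -0.3039*log2(0.3039) - 0.6961*log2(0.6961) = 0.522201 + 0.363805 = 0.886. C = 1 - H(p) = 1 - 0.886 = 0.114

0.114 bits


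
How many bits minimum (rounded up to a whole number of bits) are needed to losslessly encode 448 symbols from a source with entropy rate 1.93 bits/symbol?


Minimum bits >= n * H = 448 * 1.93 = 864.64, rounded up to a whole number of bits = 865

865 bits


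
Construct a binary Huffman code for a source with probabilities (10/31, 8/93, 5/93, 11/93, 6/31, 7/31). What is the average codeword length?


Huffman construction (repeatedly merge the two least-probable nodes; each merge adds 1 bit to every symbol beneath it): 5/93 + 8/93 = 13/93; 11/93 + 13/93 = 8/31; 6/31 + 7/31 = 13/31; 8/31 + 10/31 = 18/31; 13/31 + 18/31 = 1. Resulting codeword lengths (in the order the probabilities were given): (2, 4, 4, 3, 2, 2). L_avg = sum(p_i * l_i) = 10/31*2 + 8/93*4 + 5/93*4 + 11/93*3 + 6/31*2 + 7/31*2 = 223/93 = 2.3978

2.3978 bits


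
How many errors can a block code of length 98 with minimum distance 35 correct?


Correction capability = floor((d-1)/2) = floor((35-1)/2) = 17

17 errors


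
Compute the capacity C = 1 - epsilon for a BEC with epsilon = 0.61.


C = 1 - epsilon = 1 - 0.61 = 0.39

0.39 bits


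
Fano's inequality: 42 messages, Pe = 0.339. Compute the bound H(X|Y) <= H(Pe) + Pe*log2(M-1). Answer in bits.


H(Pe) = -Pe*log2(Pe) - (1-Pe)*log2(1-Pe) = -0.339*log2(0.339) - 0.661*log2(0.661) = 0.529058 + 0.394801 = 0.9239. Pe*log2(M-1) = 0.339*log2(41) = 1.816210. Bound = H(Pe) + Pe*log2(M-1) = 0.529058 + 0.394801 + 1.816210 = 2.7401

2.7401 bits


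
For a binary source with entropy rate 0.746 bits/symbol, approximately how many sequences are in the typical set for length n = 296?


log2|A_typical| = nH = 296 * 0.746 = 220.816, so |A_typical| ~ 2^220.816 = 2.966e+66

2.966e+66


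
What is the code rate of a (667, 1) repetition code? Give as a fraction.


Rate = k/n = 1/667

1/667


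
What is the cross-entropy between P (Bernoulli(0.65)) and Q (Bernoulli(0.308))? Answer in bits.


H(P,Q) = -p*log2(q) - (1-p)*log2(1-q). -0.65*log2(0.308) = 1.104349; -0.35*log2(0.692) = 0.185905. H(P,Q) = 1.104349 + 0.185905 = 1.2903

1.2903 bits


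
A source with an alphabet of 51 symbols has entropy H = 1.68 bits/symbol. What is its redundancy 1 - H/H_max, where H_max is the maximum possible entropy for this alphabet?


H_max = log2(K) = log2(51) = 5.6724 bits/symbol. Redundancy = 1 - H/H_max = 1 - 1.68/5.6724 = 1 - 0.2962 = 0.7038

0.7038


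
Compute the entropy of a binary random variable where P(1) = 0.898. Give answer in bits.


H = -p*log2(p) - (1-p)*log2(1-p). -0.898*log2(0.898) = 0.139381; -0.102*log2(0.102) = 0.335923. H = 0.139381 + 0.335923 = 0.4753

0.4753 bits


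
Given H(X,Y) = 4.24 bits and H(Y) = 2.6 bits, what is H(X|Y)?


H(X|Y) = H(X,Y) - H(Y) = 4.24 - 2.6 = 1.64

1.64 bits


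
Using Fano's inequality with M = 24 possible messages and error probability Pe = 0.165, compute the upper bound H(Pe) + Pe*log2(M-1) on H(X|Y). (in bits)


H(Pe) = -Pe*log2(Pe) - (1-Pe)*log2(1-Pe) = -0.165*log2(0.165) - 0.835*log2(0.835) = 0.428911 + 0.217227 = 0.6461. Pe*log2(M-1) = 0.165*log2(23) = 0.746388. Bound = H(Pe) + Pe*log2(M-1) = 0.428911 + 0.217227 + 0.746388 = 1.3925

1.3925 bits


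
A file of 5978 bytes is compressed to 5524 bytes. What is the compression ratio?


Ratio = original / compressed = 5978 / 5524 = 1.0822

1.0822


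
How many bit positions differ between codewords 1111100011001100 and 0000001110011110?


Count differing positions: ^ ^ ^ ^ ^ . ^ ^ . ^ . ^ . . ^ . = 10 differences

10


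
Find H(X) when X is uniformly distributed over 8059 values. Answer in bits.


H = log2(n) = log2(8059) = 12.9764

12.9764 bits


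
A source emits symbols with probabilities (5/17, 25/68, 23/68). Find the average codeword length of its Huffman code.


Huffman construction (repeatedly merge the two least-probable nodes; each merge adds 1 bit to every symbol beneath it): 5/17 + 23/68 = 43/68; 25/68 + 43/68 = 1. Resulting codeword lengths (in the order the probabilities were given): (2, 1, 2). L_avg = sum(p_i * l_i) = 5/17*2 + 25/68*1 + 23/68*2 = 111/68 = 1.6324

1.6324 bits


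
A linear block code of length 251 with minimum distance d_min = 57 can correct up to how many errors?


Correction capability = floor((d-1)/2) = floor((57-1)/2) = 28

28 errors


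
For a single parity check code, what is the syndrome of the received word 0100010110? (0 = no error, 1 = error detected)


Syndrome = XOR of all bits = 0 XOR 1 XOR 0 XOR 0 XOR 0 XOR 1 XOR 0 XOR 1 XOR 1 XOR 0 = 0

0


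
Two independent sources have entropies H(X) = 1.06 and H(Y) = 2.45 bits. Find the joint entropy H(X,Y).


For independent variables, H(X,Y) = H(X) + H(Y) = 1.06 + 2.45 = 3.51

3.51 bits


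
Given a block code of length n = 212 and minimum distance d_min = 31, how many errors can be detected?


Detection capability = d_min - 1 = 31 - 1 = 30

30 errors


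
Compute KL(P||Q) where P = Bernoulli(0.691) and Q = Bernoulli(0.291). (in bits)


KL = p*log2(p/q) + (1-p)*log2((1-p)/(1-q)) = 0.691*log2(0.691/0.291) + 0.309*log2(0.309/0.709) = 0.4919

0.4919 bits


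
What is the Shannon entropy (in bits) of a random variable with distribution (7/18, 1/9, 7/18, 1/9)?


H = -sum(p_i * log2(p_i)). Terms: -(7/18)*log2(7/18) = 0.529888; -(1/9)*log2(1/9) = 0.352214; -(7/18)*log2(7/18) = 0.529888; -(1/9)*log2(1/9) = 0.352214. H = 0.529888 + 0.352214 + 0.529888 + 0.352214 = 1.7642

1.7642 bits


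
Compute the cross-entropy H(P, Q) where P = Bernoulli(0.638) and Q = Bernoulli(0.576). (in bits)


H(P,Q) = -p*log2(q) - (1-p)*log2(1-q). -0.638*log2(0.576) = 0.507758; -0.362*log2(0.424) = 0.448107. H(P,Q) = 0.507758 + 0.448107 = 0.9559

0.9559 bits


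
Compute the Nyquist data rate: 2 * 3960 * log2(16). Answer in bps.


Rate = 2 * B * log2(M) = 2 * 3960 * 4.0 = 31680.0

31680.0 bps


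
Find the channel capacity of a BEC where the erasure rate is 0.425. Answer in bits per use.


C = 1 - epsilon = 1 - 0.425 = 0.575

0.575 bits


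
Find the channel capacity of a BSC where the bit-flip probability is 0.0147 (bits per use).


H(p) = -p*log2(p) - (1-p)*log2(1-p) = -0.0147*log2(0.0147) - 0.9853*log2(0.9853) = 0.089494 + 0.021051 = 0.1105. C = 1 - H(p) = 1 - 0.1105 = 0.8895

0.8895 bits


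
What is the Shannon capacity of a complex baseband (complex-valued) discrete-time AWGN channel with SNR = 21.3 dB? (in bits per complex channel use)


SNR_linear = 10^(21.3/10) = 134.8963; C = log2(1 + SNR_linear) = log2(1 + 134.8963) = 7.0864

7.0864 bits/channel use


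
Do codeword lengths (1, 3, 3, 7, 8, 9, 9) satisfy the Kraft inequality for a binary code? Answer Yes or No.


Kraft sum = sum(2^(-l_i)) = 0.7656, need <= 1. Result: satisfied (a binary prefix-free code with these lengths exists)

Yes


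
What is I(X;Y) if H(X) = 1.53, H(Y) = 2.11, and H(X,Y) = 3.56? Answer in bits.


I(X;Y) = H(X) + H(Y) - H(X,Y) = 1.53 + 2.11 - 3.56 = 0.08

0.08 bits


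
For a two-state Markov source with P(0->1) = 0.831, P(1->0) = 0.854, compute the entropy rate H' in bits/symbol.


Stationary distribution: pi_0 = p10/(p01+p10) = 0.5068, pi_1 = 0.4932. Entropy rate H' = pi_0*H(p01) + pi_1*H(p10) = 0.5068*0.6554 + 0.4932*0.5997 = 0.628

0.628 bits/symbol


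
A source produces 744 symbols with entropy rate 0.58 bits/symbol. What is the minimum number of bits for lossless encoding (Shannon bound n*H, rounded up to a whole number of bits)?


Minimum bits >= n * H = 744 * 0.58 = 431.52, rounded up to a whole number of bits = 432

432 bits


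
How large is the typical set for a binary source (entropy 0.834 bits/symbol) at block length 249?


log2|A_typical| = nH = 249 * 0.834 = 207.666, so |A_typical| ~ 2^207.666 = 3.264e+62

3.264e+62


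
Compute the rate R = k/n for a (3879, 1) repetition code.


Rate = k/n = 1/3879

1/3879


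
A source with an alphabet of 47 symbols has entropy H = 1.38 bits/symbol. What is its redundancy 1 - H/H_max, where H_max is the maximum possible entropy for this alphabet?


H_max = log2(K) = log2(47) = 5.5546 bits/symbol. Redundancy = 1 - H/H_max = 1 - 1.38/5.5546 = 1 - 0.2484 = 0.7516

0.7516


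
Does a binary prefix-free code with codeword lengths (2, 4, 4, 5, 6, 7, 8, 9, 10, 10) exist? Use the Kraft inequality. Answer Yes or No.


Kraft sum = sum(2^(-l_i)) = 0.4375, need <= 1. Result: satisfied (a binary prefix-free code with these lengths exists)

Yes


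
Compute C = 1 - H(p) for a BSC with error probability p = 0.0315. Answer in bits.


H(p) = -p*log2(p) - (1-p)*log2(1-p) = -0.0315*log2(0.0315) - 0.9685*log2(0.9685) = 0.157138 + 0.044722 = 0.2019. C = 1 - H(p) = 1 - 0.2019 = 0.7981

0.7981 bits


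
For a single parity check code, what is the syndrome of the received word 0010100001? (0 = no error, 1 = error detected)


Syndrome = XOR of all bits = 0 XOR 0 XOR 1 XOR 0 XOR 1 XOR 0 XOR 0 XOR 0 XOR 0 XOR 1 = 1

1


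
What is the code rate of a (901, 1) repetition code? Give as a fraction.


Rate = k/n = 1/901

1/901


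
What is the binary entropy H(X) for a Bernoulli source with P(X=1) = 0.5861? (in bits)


H = -p*log2(p) - (1-p)*log2(1-p). -0.5861*log2(0.5861) = 0.451755; -0.4139*log2(0.4139) = 0.526748. H = 0.451755 + 0.526748 = 0.9785

0.9785 bits


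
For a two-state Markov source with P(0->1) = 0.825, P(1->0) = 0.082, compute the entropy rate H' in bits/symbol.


Stationary distribution: pi_0 = p10/(p01+p10) = 0.0904, pi_1 = 0.9096. Entropy rate H' = pi_0*H(p01) + pi_1*H(p10) = 0.0904*0.669 + 0.9096*0.4092 = 0.4327

0.4327 bits/symbol


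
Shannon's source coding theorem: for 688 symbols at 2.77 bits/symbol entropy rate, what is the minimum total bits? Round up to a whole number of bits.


Minimum bits >= n * H = 688 * 2.77 = 1905.76, rounded up to a whole number of bits = 1906

1906 bits


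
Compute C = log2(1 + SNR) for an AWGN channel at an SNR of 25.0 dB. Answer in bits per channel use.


SNR_linear = 10^(25.0/10) = 316.2278; C = log2(1 + SNR_linear) = log2(1 + 316.2278) = 8.3094

8.3094 bits/channel use


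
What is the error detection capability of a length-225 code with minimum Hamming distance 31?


Detection capability = d_min - 1 = 31 - 1 = 30

30 errors


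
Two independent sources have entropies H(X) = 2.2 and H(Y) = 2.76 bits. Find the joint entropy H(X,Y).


For independent variables, H(X,Y) = H(X) + H(Y) = 2.2 + 2.76 = 4.96

4.96 bits


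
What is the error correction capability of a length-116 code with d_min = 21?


Correction capability = floor((d-1)/2) = floor((21-1)/2) = 10

10 errors


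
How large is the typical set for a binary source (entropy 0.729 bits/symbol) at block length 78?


log2|A_typical| = nH = 78 * 0.729 = 56.862, so |A_typical| ~ 2^56.862 = 1.310e+17

1.310e+17


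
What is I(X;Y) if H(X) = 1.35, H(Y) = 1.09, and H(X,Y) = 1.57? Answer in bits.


I(X;Y) = H(X) + H(Y) - H(X,Y) = 1.35 + 1.09 - 1.57 = 0.87

0.87 bits


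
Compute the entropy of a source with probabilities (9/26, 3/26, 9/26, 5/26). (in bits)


H = -sum(p_i * log2(p_i)). Terms: -(9/26)*log2(9/26) = 0.529794; -(3/26)*log2(3/26) = 0.359478; -(9/26)*log2(9/26) = 0.529794; -(5/26)*log2(5/26) = 0.457406. H = 0.529794 + 0.359478 + 0.529794 + 0.457406 = 1.8765

1.8765 bits


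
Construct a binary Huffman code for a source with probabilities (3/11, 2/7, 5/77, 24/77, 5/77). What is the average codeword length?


Huffman construction (repeatedly merge the two least-probable nodes; each merge adds 1 bit to every symbol beneath it): 5/77 + 5/77 = 10/77; 10/77 + 3/11 = 31/77; 2/7 + 24/77 = 46/77; 31/77 + 46/77 = 1. Resulting codeword lengths (in the order the probabilities were given): (2, 2, 3, 2, 3). L_avg = sum(p_i * l_i) = 3/11*2 + 2/7*2 + 5/77*3 + 24/77*2 + 5/77*3 = 164/77 = 2.1299

2.1299 bits


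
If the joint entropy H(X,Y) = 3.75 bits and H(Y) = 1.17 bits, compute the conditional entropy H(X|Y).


H(X|Y) = H(X,Y) - H(Y) = 3.75 - 1.17 = 2.58

2.58 bits


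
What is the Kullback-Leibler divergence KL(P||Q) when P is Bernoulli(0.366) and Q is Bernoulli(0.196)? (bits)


KL = p*log2(p/q) + (1-p)*log2((1-p)/(1-q)) = 0.366*log2(0.366/0.196) + 0.634*log2(0.634/0.804) = 0.1125

0.1125 bits


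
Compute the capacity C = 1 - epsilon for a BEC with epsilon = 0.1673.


C = 1 - epsilon = 1 - 0.1673 = 0.8327

0.8327 bits


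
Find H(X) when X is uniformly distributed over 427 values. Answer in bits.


H = log2(n) = log2(427) = 8.7381

8.7381 bits


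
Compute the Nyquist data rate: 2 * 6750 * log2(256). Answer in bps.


Rate = 2 * B * log2(M) = 2 * 6750 * 8.0 = 108000.0

108000.0 bps


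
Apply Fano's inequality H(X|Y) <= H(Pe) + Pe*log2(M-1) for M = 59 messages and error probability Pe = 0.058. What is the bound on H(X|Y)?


H(Pe) = -Pe*log2(Pe) - (1-Pe)*log2(1-Pe) = -0.058*log2(0.058) - 0.942*log2(0.942) = 0.238253 + 0.081201 = 0.3195. Pe*log2(M-1) = 0.058*log2(58) = 0.339763. Bound = H(Pe) + Pe*log2(M-1) = 0.238253 + 0.081201 + 0.339763 = 0.6592

0.6592 bits


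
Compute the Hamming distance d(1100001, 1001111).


Count differing positions: . ^ . ^ ^ ^ . = 4 differences

4


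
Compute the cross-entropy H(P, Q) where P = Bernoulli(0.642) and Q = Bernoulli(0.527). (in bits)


H(P,Q) = -p*log2(q) - (1-p)*log2(1-q). -0.642*log2(0.527) = 0.593288; -0.358*log2(0.473) = 0.386671. H(P,Q) = 0.593288 + 0.386671 = 0.98

0.98 bits


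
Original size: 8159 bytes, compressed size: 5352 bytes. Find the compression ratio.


Ratio = original / compressed = 8159 / 5352 = 1.5245

1.5245


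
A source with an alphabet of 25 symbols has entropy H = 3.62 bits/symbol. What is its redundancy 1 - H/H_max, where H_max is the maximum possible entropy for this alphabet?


H_max = log2(K) = log2(25) = 4.6439 bits/symbol. Redundancy = 1 - H/H_max = 1 - 3.62/4.6439 = 1 - 0.7795 = 0.2205

0.2205


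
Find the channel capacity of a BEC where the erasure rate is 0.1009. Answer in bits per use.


C = 1 - epsilon = 1 - 0.1009 = 0.8991

0.8991 bits


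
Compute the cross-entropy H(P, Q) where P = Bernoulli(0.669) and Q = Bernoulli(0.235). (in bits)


H(P,Q) = -p*log2(q) - (1-p)*log2(1-q). -0.669*log2(0.235) = 1.397720; -0.331*log2(0.765) = 0.127921. H(P,Q) = 1.397720 + 0.127921 = 1.5256

1.5256 bits


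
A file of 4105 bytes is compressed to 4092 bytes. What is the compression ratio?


Ratio = original / compressed = 4105 / 4092 = 1.0032

1.0032


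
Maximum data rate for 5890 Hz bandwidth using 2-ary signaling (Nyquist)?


Rate = 2 * B * log2(M) = 2 * 5890 * 1.0 = 11780.0

11780.0 bps


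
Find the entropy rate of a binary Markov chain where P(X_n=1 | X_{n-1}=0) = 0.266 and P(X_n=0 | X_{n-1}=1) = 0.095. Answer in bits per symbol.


Stationary distribution: pi_0 = p10/(p01+p10) = 0.2632, pi_1 = 0.7368. Entropy rate H' = pi_0*H(p01) + pi_1*H(p10) = 0.2632*0.8357 + 0.7368*0.4529 = 0.5537

0.5537 bits/symbol


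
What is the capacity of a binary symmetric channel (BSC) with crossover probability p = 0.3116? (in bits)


H(p) = -p*log2(p) - (1-p)*log2(1-p) = -0.3116*log2(0.3116) - 0.6884*log2(0.6884) = 0.524184 + 0.370828 = 0.895. C = 1 - H(p) = 1 - 0.895 = 0.105

0.105 bits


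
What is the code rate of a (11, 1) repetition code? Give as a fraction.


Rate = k/n = 1/11

1/11


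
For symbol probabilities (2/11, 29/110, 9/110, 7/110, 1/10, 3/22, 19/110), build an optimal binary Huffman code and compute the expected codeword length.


Huffman construction (repeatedly merge the two least-probable nodes; each merge adds 1 bit to every symbol beneath it): 7/110 + 9/110 = 8/55; 1/10 + 3/22 = 13/55; 8/55 + 19/110 = 7/22; 2/11 + 13/55 = 23/55; 29/110 + 7/22 = 32/55; 23/55 + 32/55 = 1. Resulting codeword lengths (in the order the probabilities were given): (2, 2, 4, 4, 3, 3, 3). L_avg = sum(p_i * l_i) = 2/11*2 + 29/110*2 + 9/110*4 + 7/110*4 + 1/10*3 + 3/22*3 + 19/110*3 = 27/10 = 2.7

2.7 bits


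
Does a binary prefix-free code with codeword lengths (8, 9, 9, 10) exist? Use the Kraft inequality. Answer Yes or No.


Kraft sum = sum(2^(-l_i)) = 0.0088, need <= 1. Result: satisfied (a binary prefix-free code with these lengths exists)

Yes


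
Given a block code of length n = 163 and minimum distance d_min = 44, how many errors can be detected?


Detection capability = d_min - 1 = 44 - 1 = 43

43 errors


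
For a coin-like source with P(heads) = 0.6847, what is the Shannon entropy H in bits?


H = -p*log2(p) - (1-p)*log2(1-p). -0.6847*log2(0.6847) = 0.374158; -0.3153*log2(0.3153) = 0.525038. H = 0.374158 + 0.525038 = 0.8992

0.8992 bits


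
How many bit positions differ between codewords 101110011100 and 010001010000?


Count differing positions: ^ ^ ^ ^ ^ ^ . . ^ ^ . . = 8 differences

8


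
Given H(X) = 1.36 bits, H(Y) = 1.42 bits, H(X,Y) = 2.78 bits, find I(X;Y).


I(X;Y) = H(X) + H(Y) - H(X,Y) = 1.36 + 1.42 - 2.78 = 0.0

0.0 bits


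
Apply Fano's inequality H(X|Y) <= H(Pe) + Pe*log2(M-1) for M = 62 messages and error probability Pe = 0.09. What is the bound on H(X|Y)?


H(Pe) = -Pe*log2(Pe) - (1-Pe)*log2(1-Pe) = -0.09*log2(0.09) - 0.91*log2(0.91) = 0.312654 + 0.123816 = 0.4365. Pe*log2(M-1) = 0.09*log2(61) = 0.533766. Bound = H(Pe) + Pe*log2(M-1) = 0.312654 + 0.123816 + 0.533766 = 0.9702

0.9702 bits


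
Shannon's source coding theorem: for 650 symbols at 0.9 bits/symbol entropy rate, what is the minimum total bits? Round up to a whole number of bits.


Minimum bits >= n * H = 650 * 0.9 = 585.0, rounded up to a whole number of bits = 585

585 bits


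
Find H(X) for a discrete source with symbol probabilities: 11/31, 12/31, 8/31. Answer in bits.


H = -sum(p_i * log2(p_i)). Terms: -(11/31)*log2(11/31) = 0.530400; -(12/31)*log2(12/31) = 0.530026; -(8/31)*log2(8/31) = 0.504309. H = 0.530400 + 0.530026 + 0.504309 = 1.5647

1.5647 bits


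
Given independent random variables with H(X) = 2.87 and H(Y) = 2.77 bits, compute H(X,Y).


For independent variables, H(X,Y) = H(X) + H(Y) = 2.87 + 2.77 = 5.64

5.64 bits


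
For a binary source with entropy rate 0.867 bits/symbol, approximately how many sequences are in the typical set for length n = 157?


log2|A_typical| = nH = 157 * 0.867 = 136.119, so |A_typical| ~ 2^136.119 = 9.460e+40

9.460e+40


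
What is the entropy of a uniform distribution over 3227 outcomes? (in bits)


H = log2(n) = log2(3227) = 11.656

11.656 bits


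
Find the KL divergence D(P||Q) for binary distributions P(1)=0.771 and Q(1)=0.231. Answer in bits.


KL = p*log2(p/q) + (1-p)*log2((1-p)/(1-q)) = 0.771*log2(0.771/0.231) + 0.229*log2(0.229/0.769) = 0.9404

0.9404 bits


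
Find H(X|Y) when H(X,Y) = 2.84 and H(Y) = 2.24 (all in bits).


H(X|Y) = H(X,Y) - H(Y) = 2.84 - 2.24 = 0.6

0.6 bits


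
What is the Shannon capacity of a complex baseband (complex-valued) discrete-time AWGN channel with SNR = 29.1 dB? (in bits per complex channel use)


SNR_linear = 10^(29.1/10) = 812.8305; C = log2(1 + SNR_linear) = log2(1 + 812.8305) = 9.6686

9.6686 bits/channel use


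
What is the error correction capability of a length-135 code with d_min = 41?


Correction capability = floor((d-1)/2) = floor((41-1)/2) = 20

20 errors


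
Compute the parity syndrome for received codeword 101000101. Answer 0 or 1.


Syndrome = XOR of all bits = 1 XOR 0 XOR 1 XOR 0 XOR 0 XOR 0 XOR 1 XOR 0 XOR 1 = 0

0


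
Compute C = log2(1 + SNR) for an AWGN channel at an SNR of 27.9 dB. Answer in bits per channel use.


SNR_linear = 10^(27.9/10) = 616.595; C = log2(1 + SNR_linear) = log2(1 + 616.595) = 9.2705

9.2705 bits/channel use


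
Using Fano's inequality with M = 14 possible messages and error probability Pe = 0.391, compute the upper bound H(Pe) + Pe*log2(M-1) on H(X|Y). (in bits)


H(Pe) = -Pe*log2(Pe) - (1-Pe)*log2(1-Pe) = -0.391*log2(0.391) - 0.609*log2(0.609) = 0.529711 + 0.435731 = 0.9654. Pe*log2(M-1) = 0.391*log2(13) = 1.446872. Bound = H(Pe) + Pe*log2(M-1) = 0.529711 + 0.435731 + 1.446872 = 2.4123

2.4123 bits


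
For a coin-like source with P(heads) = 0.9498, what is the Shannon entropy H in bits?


H = -p*log2(p) - (1-p)*log2(1-p). -0.9498*log2(0.9498) = 0.070574; -0.0502*log2(0.0502) = 0.216672. H = 0.070574 + 0.216672 = 0.2872

0.2872 bits


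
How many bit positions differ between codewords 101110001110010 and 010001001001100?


Count differing positions: ^ ^ ^ ^ ^ ^ . . . ^ ^ ^ ^ ^ . = 11 differences

11


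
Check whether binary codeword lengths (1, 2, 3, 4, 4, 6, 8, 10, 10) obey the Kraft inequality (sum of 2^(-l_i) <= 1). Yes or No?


Kraft sum = sum(2^(-l_i)) = 1.0215, need <= 1. Result: violated (a binary prefix-free code with these lengths cannot exist)

No


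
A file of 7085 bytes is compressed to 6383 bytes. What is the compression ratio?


Ratio = original / compressed = 7085 / 6383 = 1.11

1.11


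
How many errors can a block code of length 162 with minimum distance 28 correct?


Correction capability = floor((d-1)/2) = floor((28-1)/2) = 13

13 errors


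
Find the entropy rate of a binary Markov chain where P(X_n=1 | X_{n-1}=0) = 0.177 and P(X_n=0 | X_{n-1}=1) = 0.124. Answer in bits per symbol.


Stationary distribution: pi_0 = p10/(p01+p10) = 0.412, pi_1 = 0.588. Entropy rate H' = pi_0*H(p01) + pi_1*H(p10) = 0.412*0.6735 + 0.588*0.5408 = 0.5954

0.5954 bits/symbol


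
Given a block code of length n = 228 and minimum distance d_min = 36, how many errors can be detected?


Detection capability = d_min - 1 = 36 - 1 = 35

35 errors


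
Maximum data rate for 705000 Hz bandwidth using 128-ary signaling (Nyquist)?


Rate = 2 * B * log2(M) = 2 * 705000 * 7.0 = 9870000.0

9870000.0 bps


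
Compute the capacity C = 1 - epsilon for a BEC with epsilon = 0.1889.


C = 1 - epsilon = 1 - 0.1889 = 0.8111

0.8111 bits


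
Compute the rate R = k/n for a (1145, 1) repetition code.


Rate = k/n = 1/1145

1/1145


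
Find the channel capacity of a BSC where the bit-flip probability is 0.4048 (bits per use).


H(p) = -p*log2(p) - (1-p)*log2(1-p) = -0.4048*log2(0.4048) - 0.5952*log2(0.5952) = 0.528150 + 0.445539 = 0.9737. C = 1 - H(p) = 1 - 0.9737 = 0.0263

0.0263 bits


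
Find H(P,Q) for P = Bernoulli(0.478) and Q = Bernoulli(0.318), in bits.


H(P,Q) = -p*log2(q) - (1-p)*log2(1-q). -0.478*log2(0.318) = 0.790087; -0.522*log2(0.682) = 0.288226. H(P,Q) = 0.790087 + 0.288226 = 1.0783

1.0783 bits


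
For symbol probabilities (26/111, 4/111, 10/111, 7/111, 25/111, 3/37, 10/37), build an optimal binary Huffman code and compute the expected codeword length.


Huffman construction (repeatedly merge the two least-probable nodes; each merge adds 1 bit to every symbol beneath it): 4/111 + 7/111 = 11/111; 3/37 + 10/111 = 19/111; 11/111 + 19/111 = 10/37; 25/111 + 26/111 = 17/37; 10/37 + 10/37 = 20/37; 17/37 + 20/37 = 1. Resulting codeword lengths (in the order the probabilities were given): (2, 4, 4, 4, 2, 4, 2). L_avg = sum(p_i * l_i) = 26/111*2 + 4/111*4 + 10/111*4 + 7/111*4 + 25/111*2 + 3/37*4 + 10/37*2 = 94/37 = 2.5405

2.5405 bits


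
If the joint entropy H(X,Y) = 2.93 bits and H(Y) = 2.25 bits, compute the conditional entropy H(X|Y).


H(X|Y) = H(X,Y) - H(Y) = 2.93 - 2.25 = 0.68

0.68 bits


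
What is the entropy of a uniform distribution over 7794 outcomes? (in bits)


H = log2(n) = log2(7794) = 12.9281

12.9281 bits


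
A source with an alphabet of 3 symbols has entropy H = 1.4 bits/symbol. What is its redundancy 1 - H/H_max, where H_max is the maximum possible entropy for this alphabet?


H_max = log2(K) = log2(3) = 1.585 bits/symbol. Redundancy = 1 - H/H_max = 1 - 1.4/1.585 = 1 - 0.8833 = 0.1167

0.1167


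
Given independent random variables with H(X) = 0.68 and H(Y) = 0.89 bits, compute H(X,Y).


For independent variables, H(X,Y) = H(X) + H(Y) = 0.68 + 0.89 = 1.57

1.57 bits


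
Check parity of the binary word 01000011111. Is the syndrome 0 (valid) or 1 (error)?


Syndrome = XOR of all bits = 0 XOR 1 XOR 0 XOR 0 XOR 0 XOR 0 XOR 1 XOR 1 XOR 1 XOR 1 XOR 1 = 0

0


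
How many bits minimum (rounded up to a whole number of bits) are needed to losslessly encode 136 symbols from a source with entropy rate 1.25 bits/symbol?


Minimum bits >= n * H = 136 * 1.25 = 170.0, rounded up to a whole number of bits = 170

170 bits


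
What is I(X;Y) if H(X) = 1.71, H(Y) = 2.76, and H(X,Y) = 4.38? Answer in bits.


I(X;Y) = H(X) + H(Y) - H(X,Y) = 1.71 + 2.76 - 4.38 = 0.09

0.09 bits


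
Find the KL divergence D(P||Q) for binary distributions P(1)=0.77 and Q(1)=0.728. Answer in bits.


KL = p*log2(p/q) + (1-p)*log2((1-p)/(1-q)) = 0.77*log2(0.77/0.728) + 0.23*log2(0.23/0.272) = 0.0067

0.0067 bits


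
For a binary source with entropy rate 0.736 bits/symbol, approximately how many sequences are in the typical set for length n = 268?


log2|A_typical| = nH = 268 * 0.736 = 197.248, so |A_typical| ~ 2^197.248 = 2.385e+59

2.385e+59


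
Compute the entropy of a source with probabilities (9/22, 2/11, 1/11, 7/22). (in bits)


H = -sum(p_i * log2(p_i)). Terms: -(9/22)*log2(9/22) = 0.527525; -(2/11)*log2(2/11) = 0.447169; -(1/11)*log2(1/11) = 0.314494; -(7/22)*log2(7/22) = 0.525661. H = 0.527525 + 0.447169 + 0.314494 + 0.525661 = 1.8148

1.8148 bits


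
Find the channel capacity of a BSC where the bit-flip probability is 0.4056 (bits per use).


H(p) = -p*log2(p) - (1-p)*log2(1-p) = -0.4056*log2(0.4056) - 0.5944*log2(0.5944) = 0.528039 + 0.446094 = 0.9741. C = 1 - H(p) = 1 - 0.9741 = 0.0259

0.0259 bits


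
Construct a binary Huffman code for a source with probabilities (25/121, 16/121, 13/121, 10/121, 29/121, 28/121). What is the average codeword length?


Huffman construction (repeatedly merge the two least-probable nodes; each merge adds 1 bit to every symbol beneath it): 10/121 + 13/121 = 23/121; 16/121 + 23/121 = 39/121; 25/121 + 28/121 = 53/121; 29/121 + 39/121 = 68/121; 53/121 + 68/121 = 1. Resulting codeword lengths (in the order the probabilities were given): (2, 3, 4, 4, 2, 2). L_avg = sum(p_i * l_i) = 25/121*2 + 16/121*3 + 13/121*4 + 10/121*4 + 29/121*2 + 28/121*2 = 304/121 = 2.5124

2.5124 bits


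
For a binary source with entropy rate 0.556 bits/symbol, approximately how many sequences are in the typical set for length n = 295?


log2|A_typical| = nH = 295 * 0.556 = 164.02, so |A_typical| ~ 2^164.02 = 2.371e+49

2.371e+49


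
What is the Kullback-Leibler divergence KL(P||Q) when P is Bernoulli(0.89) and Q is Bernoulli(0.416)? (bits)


KL = p*log2(p/q) + (1-p)*log2((1-p)/(1-q)) = 0.89*log2(0.89/0.416) + 0.11*log2(0.11/0.584) = 0.7116

0.7116 bits


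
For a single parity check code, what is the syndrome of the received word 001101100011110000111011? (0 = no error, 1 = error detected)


Syndrome = XOR of all bits = 0 XOR 0 XOR 1 XOR 1 XOR 0 XOR 1 XOR 1 XOR 0 XOR 0 XOR 0 XOR 1 XOR 1 XOR 1 XOR 1 XOR 0 XOR 0 XOR 0 XOR 0 XOR 1 XOR 1 XOR 1 XOR 0 XOR 1 XOR 1 = 1

1


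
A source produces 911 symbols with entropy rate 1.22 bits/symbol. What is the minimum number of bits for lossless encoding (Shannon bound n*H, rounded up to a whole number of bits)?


Minimum bits >= n * H = 911 * 1.22 = 1111.42, rounded up to a whole number of bits = 1112

1112 bits


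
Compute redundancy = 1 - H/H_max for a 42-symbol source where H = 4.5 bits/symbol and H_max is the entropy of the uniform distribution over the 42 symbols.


H_max = log2(K) = log2(42) = 5.3923 bits/symbol. Redundancy = 1 - H/H_max = 1 - 4.5/5.3923 = 1 - 0.8345 = 0.1655

0.1655


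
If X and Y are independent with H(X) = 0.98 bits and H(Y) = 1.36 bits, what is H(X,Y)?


For independent variables, H(X,Y) = H(X) + H(Y) = 0.98 + 1.36 = 2.34

2.34 bits


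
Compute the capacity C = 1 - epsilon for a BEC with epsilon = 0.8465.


C = 1 - epsilon = 1 - 0.8465 = 0.1535

0.1535 bits


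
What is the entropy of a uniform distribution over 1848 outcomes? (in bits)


H = log2(n) = log2(1848) = 10.8517

10.8517 bits


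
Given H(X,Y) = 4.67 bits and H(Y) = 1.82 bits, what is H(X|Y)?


H(X|Y) = H(X,Y) - H(Y) = 4.67 - 1.82 = 2.85

2.85 bits


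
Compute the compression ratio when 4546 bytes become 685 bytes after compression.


Ratio = original / compressed = 4546 / 685 = 6.6365

6.6365


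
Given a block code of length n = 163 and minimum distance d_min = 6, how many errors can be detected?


Detection capability = d_min - 1 = 6 - 1 = 5

5 errors


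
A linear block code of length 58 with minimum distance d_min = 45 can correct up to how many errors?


Correction capability = floor((d-1)/2) = floor((45-1)/2) = 22

22 errors


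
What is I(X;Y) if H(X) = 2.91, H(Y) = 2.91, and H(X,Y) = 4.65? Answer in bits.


I(X;Y) = H(X) + H(Y) - H(X,Y) = 2.91 + 2.91 - 4.65 = 1.17

1.17 bits


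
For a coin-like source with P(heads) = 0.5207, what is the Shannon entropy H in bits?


H = -p*log2(p) - (1-p)*log2(1-p). -0.5207*log2(0.5207) = 0.490226; -0.4793*log2(0.4793) = 0.508537. H = 0.490226 + 0.508537 = 0.9988

0.9988 bits


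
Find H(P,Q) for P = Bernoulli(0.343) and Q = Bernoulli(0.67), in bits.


H(P,Q) = -p*log2(q) - (1-p)*log2(1-q). -0.343*log2(0.67) = 0.198174; -0.657*log2(0.33) = 1.050847. H(P,Q) = 0.198174 + 1.050847 = 1.249

1.249 bits


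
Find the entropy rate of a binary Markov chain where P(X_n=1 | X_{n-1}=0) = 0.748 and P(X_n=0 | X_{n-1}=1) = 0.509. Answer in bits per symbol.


Stationary distribution: pi_0 = p10/(p01+p10) = 0.4049, pi_1 = 0.5951. Entropy rate H' = pi_0*H(p01) + pi_1*H(p10) = 0.4049*0.8144 + 0.5951*0.9998 = 0.9247

0.9247 bits/symbol


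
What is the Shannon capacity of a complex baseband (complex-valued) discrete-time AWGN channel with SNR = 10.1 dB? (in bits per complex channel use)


SNR_linear = 10^(10.1/10) = 10.2329; C = log2(1 + SNR_linear) = log2(1 + 10.2329) = 3.4897

3.4897 bits/channel use


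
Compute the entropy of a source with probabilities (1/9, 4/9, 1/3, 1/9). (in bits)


H = -sum(p_i * log2(p_i)). Terms: -(1/9)*log2(1/9) = 0.352214; -(4/9)*log2(4/9) = 0.519967; -(1/3)*log2(1/3) = 0.528321; -(1/9)*log2(1/9) = 0.352214. H = 0.352214 + 0.519967 + 0.528321 + 0.352214 = 1.7527

1.7527 bits
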